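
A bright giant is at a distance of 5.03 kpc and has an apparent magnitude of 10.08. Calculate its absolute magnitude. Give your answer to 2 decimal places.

M ≈ -3.43

d = 5.03 kpc = 5030 pc
5 log₁₀(d/10 pc) = 5 log₁₀(5030) − 5 = 13.508
M = m − 5 log₁₀(d/10) = 10.08 − 13.508 = -3.428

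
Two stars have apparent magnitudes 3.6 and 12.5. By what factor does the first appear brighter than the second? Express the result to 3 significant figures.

3630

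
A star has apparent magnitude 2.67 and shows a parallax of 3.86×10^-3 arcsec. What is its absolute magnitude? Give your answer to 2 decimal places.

M ≈ -4.40

d = 1/p = 1/3.86×10^-3″ = 259.1 pc
5 log₁₀(d/10 pc) = 5 log₁₀(259.1) − 5 = 7.067
M = m − 5 log₁₀(d/10) = 2.67 − 7.067 = -4.397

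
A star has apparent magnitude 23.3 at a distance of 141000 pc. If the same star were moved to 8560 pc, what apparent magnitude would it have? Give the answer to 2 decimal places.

m ≈ 17.22

Flux ∝ 1/d², so Δm = 5 log₁₀(d₂/d₁) = 5 log₁₀(8560/141000) = -6.084
m₂ = m₁ + Δm = 23.3 + (-6.084) = 17.216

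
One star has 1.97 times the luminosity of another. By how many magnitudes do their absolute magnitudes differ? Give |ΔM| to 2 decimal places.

|ΔM| ≈ 0.74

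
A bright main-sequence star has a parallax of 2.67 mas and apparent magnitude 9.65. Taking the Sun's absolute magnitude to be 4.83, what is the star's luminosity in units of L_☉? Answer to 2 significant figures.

L/L_☉ ≈ 17

d = 1/p = 1000/2.67 mas = 374.5 pc
M = m − 5 log₁₀ d + 5 = 9.65 − 5·2.5735 + 5 = 1.783
M − M_☉ = 1.783 − 4.83 = -3.047
L/L_☉ = 10^(−0.4 × -3.047) = 16.56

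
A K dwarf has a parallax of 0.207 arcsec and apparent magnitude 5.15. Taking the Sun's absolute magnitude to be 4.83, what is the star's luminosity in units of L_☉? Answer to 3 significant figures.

L/L_☉ ≈ 0.174

d = 1/p = 1/0.207″ = 4.831 pc
M = m − 5 log₁₀ d + 5 = 5.15 − 5·0.6840 + 5 = 6.730
M − M_☉ = 6.730 − 4.83 = 1.900
L/L_☉ = 10^(−0.4 × 1.900) = 0.1738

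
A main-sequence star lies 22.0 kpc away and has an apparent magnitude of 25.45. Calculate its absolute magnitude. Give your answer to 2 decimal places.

M ≈ 8.74

d = 22.0 kpc = 22000 pc
5 log₁₀(d/10 pc) = 5 log₁₀(22000) − 5 = 16.712
M = m − 5 log₁₀(d/10) = 25.45 − 16.712 = 8.738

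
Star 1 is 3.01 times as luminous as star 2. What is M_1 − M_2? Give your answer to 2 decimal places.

M_1 − M_2 ≈ -1.20

Pogson: ΔM = −2.5 log₁₀(ratio) = −2.5 log₁₀(3.01) = −2.5 × 0.4786 = -1.196
Star 1 is brighter, so it has the smaller magnitude: the difference is negative.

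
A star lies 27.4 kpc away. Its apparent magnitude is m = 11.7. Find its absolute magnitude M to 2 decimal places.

d = 27.4 kpc = 27400 pc
5 log₁₀(d/10 pc) = 5 log₁₀(27400) − 5 = 17.189
M = m − 5 log₁₀(d/10) = 11.7 − 17.189 = -5.489

M ≈ -5.49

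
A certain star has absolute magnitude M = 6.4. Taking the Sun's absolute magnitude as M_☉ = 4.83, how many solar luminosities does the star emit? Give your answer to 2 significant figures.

L/L_☉ ≈ 0.24

M − M_☉ = 6.4 − 4.83 = 1.570
L/L_☉ = 10^(−0.4 (M − M_☉)) = 10^-0.628 = 0.2355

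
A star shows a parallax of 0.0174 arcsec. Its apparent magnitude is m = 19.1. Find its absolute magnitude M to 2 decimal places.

d = 1/p = 1/0.0174″ = 57.47 pc
5 log₁₀(d/10 pc) = 5 log₁₀(57.47) − 5 = 3.797
M = m − 5 log₁₀(d/10) = 19.1 − 3.797 = 15.303

M ≈ 15.30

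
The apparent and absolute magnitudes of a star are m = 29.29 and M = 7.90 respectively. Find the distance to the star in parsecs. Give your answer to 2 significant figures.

d ≈ 190000 pc

Distance modulus: m − M = 29.29 − (7.90) = 21.390
m − M = 5 log₁₀ d − 5
log₁₀ d = (m − M)/5 + 1 = 5.2780
d = 10^5.2780 = 189700 pc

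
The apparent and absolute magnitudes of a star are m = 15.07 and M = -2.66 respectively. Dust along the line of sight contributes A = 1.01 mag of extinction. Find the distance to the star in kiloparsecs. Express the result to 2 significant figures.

d ≈ 22 kpc

m − M = 5 log₁₀(d/10 pc) + A  ⇒  15.07 − (-2.66) − 1.01 = 5 log₁₀(d/10)
16.720 = 5 log₁₀(d/10)
log₁₀ d = (m − M − A)/5 + 1 = 4.3440
d = 10^4.3440 = 22080 pc
= 22.08 kpc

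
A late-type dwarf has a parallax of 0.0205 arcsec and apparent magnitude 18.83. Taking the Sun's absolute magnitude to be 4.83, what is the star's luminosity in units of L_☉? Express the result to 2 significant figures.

d = 1/p = 1/0.0205″ = 48.78 pc
M = m − 5 log₁₀ d + 5 = 18.83 − 5·1.6882 + 5 = 15.389
M − M_☉ = 15.389 − 4.83 = 10.559
L/L_☉ = 10^(−0.4 × 10.559) = 5.977×10^-5

L/L_☉ ≈ 6.0×10^-5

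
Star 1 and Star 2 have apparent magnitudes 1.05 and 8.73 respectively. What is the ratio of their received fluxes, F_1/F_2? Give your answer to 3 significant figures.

F_1/F_2 ≈ 1180

Δm = 1.05 − (8.73) = -7.68
Flux ratio = 10^(−0.4 Δm) = 10^(−0.4 × -7.68) = 10^3.072 = 1180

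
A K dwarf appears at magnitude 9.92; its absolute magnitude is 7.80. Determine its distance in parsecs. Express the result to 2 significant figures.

μ = m − M = 2.120
m − M = 5 log₁₀ d − 5
log₁₀ d = (m − M)/5 + 1 = 1.4240
d = 10^1.4240 = 26.55 pc

d ≈ 27 pc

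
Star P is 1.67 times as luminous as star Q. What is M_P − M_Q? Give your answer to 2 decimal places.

M_P − M_Q ≈ -0.56

Pogson: ΔM = −2.5 log₁₀(ratio) = −2.5 log₁₀(1.67) = −2.5 × 0.2227 = -0.557
Star P is brighter, so it has the smaller magnitude: the difference is negative.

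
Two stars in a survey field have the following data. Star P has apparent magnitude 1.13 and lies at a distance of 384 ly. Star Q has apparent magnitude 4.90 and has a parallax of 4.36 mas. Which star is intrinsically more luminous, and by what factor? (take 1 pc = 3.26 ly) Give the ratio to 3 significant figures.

Star P: d = 384 ly / 3.26 = 117.8 pc
Star P: M = m − 5 log₁₀ d + 5 = 1.13 − 5·2.0711 + 5 = -4.226
Star Q: p = 4.36 mas = 4.36×10^-3″ → d = 1/p = 229.4 pc
Star Q: M = m − 5 log₁₀ d + 5 = 4.90 − 5·2.3605 + 5 = -1.903
ΔM = M_P − M_Q = -4.226 − (-1.903) = -2.323; smaller M is more luminous → Star P.
L ratio = 10^(0.4 |ΔM|) = 10^0.929 = 8.496

Star P is more luminous, by a factor of 8.50.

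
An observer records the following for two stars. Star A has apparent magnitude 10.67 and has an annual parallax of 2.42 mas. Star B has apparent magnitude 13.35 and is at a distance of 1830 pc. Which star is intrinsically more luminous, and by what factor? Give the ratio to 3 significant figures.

Star A: p = 2.42 mas = 2.42×10^-3″ → d = 1/p = 413.2 pc
Star A: M = m − 5 log₁₀ d + 5 = 10.67 − 5·2.6162 + 5 = 2.589
Star B: M = m − 5 log₁₀ d + 5 = 13.35 − 5·3.2625 + 5 = 2.038
ΔM = M_A − M_B = 2.589 − (2.038) = 0.551; smaller M is more luminous → Star B.
L ratio = 10^(0.4 |ΔM|) = 10^0.221 = 1.662

Star B is more luminous, by a factor of 1.66.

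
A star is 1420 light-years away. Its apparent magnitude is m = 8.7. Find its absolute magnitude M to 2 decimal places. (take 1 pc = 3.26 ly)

M ≈ 0.50

d = 1420 ly / 3.26 = 435.6 pc
5 log₁₀(d/10 pc) = 5 log₁₀(435.6) − 5 = 8.195
M = m − 5 log₁₀(d/10) = 8.7 − 8.195 = 0.505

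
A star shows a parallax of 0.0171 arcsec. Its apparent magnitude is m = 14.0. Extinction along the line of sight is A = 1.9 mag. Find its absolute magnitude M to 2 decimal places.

d = 1/p = 1/0.0171″ = 58.48 pc
5 log₁₀(d/10 pc) = 5 log₁₀(58.48) − 5 = 3.835
M = m − 5 log₁₀(d/10) − A = 14.0 − 3.835 − 1.9 = 8.265

M ≈ 8.26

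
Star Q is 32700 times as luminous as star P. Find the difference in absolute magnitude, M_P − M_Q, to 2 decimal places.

Pogson: ΔM = −2.5 log₁₀(ratio) = −2.5 log₁₀(32700) = −2.5 × 4.5145 = -11.286
Star Q is brighter so has the smaller magnitude: M_P − M_Q is positive.

M_P − M_Q ≈ 11.29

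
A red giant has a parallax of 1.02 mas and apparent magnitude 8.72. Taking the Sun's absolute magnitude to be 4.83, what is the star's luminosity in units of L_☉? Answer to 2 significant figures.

L/L_☉ ≈ 270

d = 1/p = 1000/1.02 mas = 980.4 pc
M = m − 5 log₁₀ d + 5 = 8.72 − 5·2.9914 + 5 = -1.237
M − M_☉ = -1.237 − 4.83 = -6.067
L/L_☉ = 10^(−0.4 × -6.067) = 267.2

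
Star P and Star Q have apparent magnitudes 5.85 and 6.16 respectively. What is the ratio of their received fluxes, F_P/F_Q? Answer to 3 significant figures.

Δm = 5.85 − (6.16) = -0.31
Flux ratio = 10^(−0.4 Δm) = 10^(−0.4 × -0.31) = 10^0.124 = 1.330

F_P/F_Q ≈ 1.33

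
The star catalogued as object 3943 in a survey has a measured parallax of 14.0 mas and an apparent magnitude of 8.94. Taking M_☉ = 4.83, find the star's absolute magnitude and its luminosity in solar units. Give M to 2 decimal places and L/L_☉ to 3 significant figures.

M ≈ 4.67; L/L_☉ ≈ 1.16

d = 1/p = 1000/14.0 mas = 71.43 pc
M = m − 5 log₁₀ d + 5 = 8.94 − 5·1.8539 + 5 = 4.671
M − M_☉ = 4.671 − 4.83 = -0.159
L/L_☉ = 10^(−0.4 × -0.159) = 1.158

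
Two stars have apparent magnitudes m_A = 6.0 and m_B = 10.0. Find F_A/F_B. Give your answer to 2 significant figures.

F_A/F_B ≈ 40

Δm = 6.0 − (10.0) = -4.0
Flux ratio = 10^(−0.4 Δm) = 10^(−0.4 × -4.0) = 10^1.600 = 39.81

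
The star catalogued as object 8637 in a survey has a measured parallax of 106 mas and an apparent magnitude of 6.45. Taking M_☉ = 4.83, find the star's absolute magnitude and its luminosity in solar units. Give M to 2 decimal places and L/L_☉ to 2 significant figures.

M ≈ 6.58; L/L_☉ ≈ 0.20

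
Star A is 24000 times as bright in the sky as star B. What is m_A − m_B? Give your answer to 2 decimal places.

m_A − m_B ≈ -10.95

Pogson: Δm = −2.5 log₁₀(ratio) = −2.5 log₁₀(24000) = −2.5 × 4.3802 = -10.951
Star A is brighter, so it has the smaller magnitude: the difference is negative.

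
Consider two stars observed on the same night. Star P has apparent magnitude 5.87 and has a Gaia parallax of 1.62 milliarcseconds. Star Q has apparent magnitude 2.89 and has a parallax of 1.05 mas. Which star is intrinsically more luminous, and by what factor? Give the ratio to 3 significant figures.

Star Q is more luminous, by a factor of 37.0.

Star P: p = 1.62 mas = 1.62×10^-3″ → d = 1/p = 617.3 pc
Star P: M = m − 5 log₁₀ d + 5 = 5.87 − 5·2.7905 + 5 = -3.082
Star Q: p = 1.05 mas = 1.05×10^-3″ → d = 1/p = 952.4 pc
Star Q: M = m − 5 log₁₀ d + 5 = 2.89 − 5·2.9788 + 5 = -7.004
ΔM = M_P − M_Q = -3.082 − (-7.004) = 3.922; smaller M is more luminous → Star Q.
L ratio = 10^(0.4 |ΔM|) = 10^1.569 = 37.04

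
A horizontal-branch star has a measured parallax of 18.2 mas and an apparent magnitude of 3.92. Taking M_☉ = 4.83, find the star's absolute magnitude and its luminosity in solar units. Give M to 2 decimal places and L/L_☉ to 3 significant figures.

d = 1/p = 1000/18.2 mas = 54.95 pc
M = m − 5 log₁₀ d + 5 = 3.92 − 5·1.7399 + 5 = 0.220
M − M_☉ = 0.220 − 4.83 = -4.610
L/L_☉ = 10^(−0.4 × -4.610) = 69.80

M ≈ 0.22; L/L_☉ ≈ 69.8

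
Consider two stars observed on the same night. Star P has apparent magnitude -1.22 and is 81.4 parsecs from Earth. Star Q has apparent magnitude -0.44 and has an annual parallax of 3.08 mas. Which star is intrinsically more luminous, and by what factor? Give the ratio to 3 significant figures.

Star P: M = m − 5 log₁₀ d + 5 = -1.22 − 5·1.9106 + 5 = -5.773
Star Q: p = 3.08 mas = 3.08×10^-3″ → d = 1/p = 324.7 pc
Star Q: M = m − 5 log₁₀ d + 5 = -0.44 − 5·2.5114 + 5 = -7.997
ΔM = M_P − M_Q = -5.773 − (-7.997) = 2.224; smaller M is more luminous → Star Q.
L ratio = 10^(0.4 |ΔM|) = 10^0.890 = 7.756

Star Q is more luminous, by a factor of 7.76.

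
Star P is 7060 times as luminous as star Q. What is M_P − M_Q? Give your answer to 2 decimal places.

M_P − M_Q ≈ -9.62

Pogson: ΔM = −2.5 log₁₀(ratio) = −2.5 log₁₀(7060) = −2.5 × 3.8488 = -9.622
Star P is brighter, so it has the smaller magnitude: the difference is negative.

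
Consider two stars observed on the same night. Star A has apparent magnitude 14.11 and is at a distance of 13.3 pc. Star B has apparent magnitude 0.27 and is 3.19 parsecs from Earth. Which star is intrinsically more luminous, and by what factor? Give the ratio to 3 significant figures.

Star B is more luminous, by a factor of 19800.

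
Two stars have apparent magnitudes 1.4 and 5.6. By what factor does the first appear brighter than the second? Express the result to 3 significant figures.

Δm = 1.4 − (5.6) = -4.2
Flux ratio = 10^(−0.4 Δm) = 10^(−0.4 × -4.2) = 10^1.680 = 47.86

47.9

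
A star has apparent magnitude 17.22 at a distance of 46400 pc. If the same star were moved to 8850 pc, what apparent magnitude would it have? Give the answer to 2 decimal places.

m ≈ 13.62

Flux ∝ 1/d², so Δm = 5 log₁₀(d₂/d₁) = 5 log₁₀(8850/46400) = -3.598
m₂ = m₁ + Δm = 17.22 + (-3.598) = 13.622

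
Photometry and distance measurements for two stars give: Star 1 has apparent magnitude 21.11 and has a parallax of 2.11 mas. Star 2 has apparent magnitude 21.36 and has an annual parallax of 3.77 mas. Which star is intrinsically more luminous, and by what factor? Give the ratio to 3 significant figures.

Star 1: p = 2.11 mas = 2.11×10^-3″ → d = 1/p = 473.9 pc
Star 1: M = m − 5 log₁₀ d + 5 = 21.11 − 5·2.6757 + 5 = 12.731
Star 2: p = 3.77 mas = 3.77×10^-3″ → d = 1/p = 265.3 pc
Star 2: M = m − 5 log₁₀ d + 5 = 21.36 − 5·2.4237 + 5 = 14.242
ΔM = M_1 − M_2 = 12.731 − (14.242) = -1.510; smaller M is more luminous → Star 1.
L ratio = 10^(0.4 |ΔM|) = 10^0.604 = 4.019

Star 1 is more luminous, by a factor of 4.02.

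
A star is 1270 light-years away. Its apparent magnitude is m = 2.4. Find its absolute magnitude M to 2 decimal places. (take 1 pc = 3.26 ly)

d = 1270 ly / 3.26 = 389.6 pc
5 log₁₀(d/10 pc) = 5 log₁₀(389.6) − 5 = 7.953
M = m − 5 log₁₀(d/10) = 2.4 − 7.953 = -5.553

M ≈ -5.55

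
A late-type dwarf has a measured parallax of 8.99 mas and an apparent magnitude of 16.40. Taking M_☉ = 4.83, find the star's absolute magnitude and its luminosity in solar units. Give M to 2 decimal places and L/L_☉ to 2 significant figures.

M ≈ 11.17; L/L_☉ ≈ 2.9×10^-3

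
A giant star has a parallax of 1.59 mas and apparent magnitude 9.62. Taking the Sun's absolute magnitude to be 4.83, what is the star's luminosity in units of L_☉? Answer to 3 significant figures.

L/L_☉ ≈ 48.0

d = 1/p = 1000/1.59 mas = 628.9 pc
M = m − 5 log₁₀ d + 5 = 9.62 − 5·2.7986 + 5 = 0.627
M − M_☉ = 0.627 − 4.83 = -4.203
L/L_☉ = 10^(−0.4 × -4.203) = 48.00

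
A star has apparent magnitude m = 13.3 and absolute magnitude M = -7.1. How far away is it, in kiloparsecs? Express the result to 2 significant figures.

d ≈ 120 kpc

Distance modulus: m − M = 13.3 − (-7.1) = 20.400
m − M = 5 log₁₀ d − 5
log₁₀ d = (m − M)/5 + 1 = 5.0800
d = 10^5.0800 = 120200 pc
= 120.2 kpc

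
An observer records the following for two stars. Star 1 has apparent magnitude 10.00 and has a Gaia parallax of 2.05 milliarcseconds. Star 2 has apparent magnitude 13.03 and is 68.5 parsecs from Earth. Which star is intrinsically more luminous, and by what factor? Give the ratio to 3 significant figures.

Star 1 is more luminous, by a factor of 826.

Star 1: p = 2.05 mas = 2.05×10^-3″ → d = 1/p = 487.8 pc
Star 1: M = m − 5 log₁₀ d + 5 = 10.00 − 5·2.6882 + 5 = 1.559
Star 2: M = m − 5 log₁₀ d + 5 = 13.03 − 5·1.8357 + 5 = 8.852
ΔM = M_1 − M_2 = 1.559 − (8.852) = -7.293; smaller M is more luminous → Star 1.
L ratio = 10^(0.4 |ΔM|) = 10^2.917 = 826.2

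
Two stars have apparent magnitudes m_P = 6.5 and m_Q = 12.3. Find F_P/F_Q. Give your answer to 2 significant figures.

F_P/F_Q ≈ 210

Magnitude difference = -5.8
Flux ratio = 10^(−0.4 Δm) = 10^(−0.4 × -5.8) = 10^2.320 = 208.9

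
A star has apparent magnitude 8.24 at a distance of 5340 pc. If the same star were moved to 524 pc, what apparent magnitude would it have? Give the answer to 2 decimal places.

m ≈ 3.20

Flux ∝ 1/d², so Δm = 5 log₁₀(d₂/d₁) = 5 log₁₀(524/5340) = -5.041
m₂ = m₁ + Δm = 8.24 + (-5.041) = 3.199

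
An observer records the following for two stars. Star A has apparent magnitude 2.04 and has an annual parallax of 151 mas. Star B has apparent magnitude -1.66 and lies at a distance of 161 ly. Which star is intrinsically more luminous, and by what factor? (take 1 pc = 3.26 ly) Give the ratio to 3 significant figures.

Star B is more luminous, by a factor of 1680.

Star A: p = 151 mas = 0.151″ → d = 1/p = 6.623 pc
Star A: M = m − 5 log₁₀ d + 5 = 2.04 − 5·0.8210 + 5 = 2.935
Star B: d = 161 ly / 3.26 = 49.39 pc
Star B: M = m − 5 log₁₀ d + 5 = -1.66 − 5·1.6936 + 5 = -5.128
ΔM = M_A − M_B = 2.935 − (-5.128) = 8.063; smaller M is more luminous → Star B.
L ratio = 10^(0.4 |ΔM|) = 10^3.225 = 1679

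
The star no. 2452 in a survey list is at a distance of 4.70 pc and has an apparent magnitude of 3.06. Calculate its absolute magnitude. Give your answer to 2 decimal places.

5 log₁₀(d/10 pc) = 5 log₁₀(4.700) − 5 = -1.640
M = m − 5 log₁₀(d/10) = 3.06 + 1.640 = 4.700

M ≈ 4.70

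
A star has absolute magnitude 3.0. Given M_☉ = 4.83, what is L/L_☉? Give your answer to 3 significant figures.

L/L_☉ ≈ 5.40

M − M_☉ = 3.0 − 4.83 = -1.830
L/L_☉ = 10^(−0.4 (M − M_☉)) = 10^0.732 = 5.395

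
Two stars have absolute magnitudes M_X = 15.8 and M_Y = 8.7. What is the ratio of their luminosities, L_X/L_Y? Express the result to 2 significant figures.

ΔM = M_X − M_Y = 7.1
L_X/L_Y = 10^(−0.4 ΔM) = 10^-2.840 = 1.445×10^-3

L_X/L_Y ≈ 1.4×10^-3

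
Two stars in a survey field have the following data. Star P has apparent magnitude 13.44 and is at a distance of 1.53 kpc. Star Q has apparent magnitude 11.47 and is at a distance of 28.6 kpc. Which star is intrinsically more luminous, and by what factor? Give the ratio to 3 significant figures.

Star P: d = 1.53 kpc = 1530 pc
Star P: M = m − 5 log₁₀ d + 5 = 13.44 − 5·3.1847 + 5 = 2.517
Star Q: d = 28.6 kpc = 28600 pc
Star Q: M = m − 5 log₁₀ d + 5 = 11.47 − 5·4.4564 + 5 = -5.812
ΔM = M_P − M_Q = 2.517 − (-5.812) = 8.328; smaller M is more luminous → Star Q.
L ratio = 10^(0.4 |ΔM|) = 10^3.331 = 2145

Star Q is more luminous, by a factor of 2140.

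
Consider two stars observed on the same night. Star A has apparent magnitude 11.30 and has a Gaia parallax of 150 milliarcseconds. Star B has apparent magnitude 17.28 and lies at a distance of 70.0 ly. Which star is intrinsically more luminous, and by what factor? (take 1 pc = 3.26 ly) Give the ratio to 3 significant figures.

Star A: p = 150 mas = 0.150″ → d = 1/p = 6.667 pc
Star A: M = m − 5 log₁₀ d + 5 = 11.30 − 5·0.8239 + 5 = 12.180
Star B: d = 70.0 ly / 3.26 = 21.47 pc
Star B: M = m − 5 log₁₀ d + 5 = 17.28 − 5·1.3319 + 5 = 15.621
ΔM = M_A − M_B = 12.180 − (15.621) = -3.440; smaller M is more luminous → Star A.
L ratio = 10^(0.4 |ΔM|) = 10^1.376 = 23.77

Star A is more luminous, by a factor of 23.8.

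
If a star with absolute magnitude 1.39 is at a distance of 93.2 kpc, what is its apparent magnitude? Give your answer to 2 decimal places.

d = 93.2 kpc = 93200 pc
m = M + 5 log₁₀ d − 5 = 1.39 + 5·4.9694 − 5 = 21.237

m ≈ 21.24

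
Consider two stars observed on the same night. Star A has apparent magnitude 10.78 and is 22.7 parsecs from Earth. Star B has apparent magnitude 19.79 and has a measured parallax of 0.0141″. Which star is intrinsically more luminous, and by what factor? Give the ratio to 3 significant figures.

Star A is more luminous, by a factor of 412.

Star A: M = m − 5 log₁₀ d + 5 = 10.78 − 5·1.3560 + 5 = 9.000
Star B: d = 1/p = 1/0.0141″ = 70.92 pc
Star B: M = m − 5 log₁₀ d + 5 = 19.79 − 5·1.8508 + 5 = 15.536
ΔM = M_A − M_B = 9.000 − (15.536) = -6.536; smaller M is more luminous → Star A.
L ratio = 10^(0.4 |ΔM|) = 10^2.614 = 411.6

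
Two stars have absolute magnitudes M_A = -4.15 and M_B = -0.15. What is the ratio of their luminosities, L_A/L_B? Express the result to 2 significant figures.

ΔM = M_A − M_B = -4.00
L_A/L_B = 10^(−0.4 ΔM) = 10^1.600 = 39.81

L_A/L_B ≈ 40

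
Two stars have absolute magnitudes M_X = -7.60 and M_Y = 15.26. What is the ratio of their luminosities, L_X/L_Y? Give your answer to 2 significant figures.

ΔM = M_X − M_Y = -22.86
L_X/L_Y = 10^(−0.4 ΔM) = 10^9.144 = 1.393×10^9

L_X/L_Y ≈ 1.4×10^9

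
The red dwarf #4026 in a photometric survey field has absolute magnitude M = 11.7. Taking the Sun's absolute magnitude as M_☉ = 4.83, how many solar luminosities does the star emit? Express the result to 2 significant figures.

M − M_☉ = 11.7 − 4.83 = 6.870
L/L_☉ = 10^(−0.4 (M − M_☉)) = 10^-2.748 = 1.786×10^-3

L/L_☉ ≈ 1.8×10^-3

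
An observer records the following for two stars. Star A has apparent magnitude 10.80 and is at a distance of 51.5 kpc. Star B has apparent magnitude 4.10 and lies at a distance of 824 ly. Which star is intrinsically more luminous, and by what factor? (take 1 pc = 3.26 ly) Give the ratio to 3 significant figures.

Star A: d = 51.5 kpc = 51500 pc
Star A: M = m − 5 log₁₀ d + 5 = 10.80 − 5·4.7118 + 5 = -7.759
Star B: d = 824 ly / 3.26 = 252.8 pc
Star B: M = m − 5 log₁₀ d + 5 = 4.10 − 5·2.4027 + 5 = -2.914
ΔM = M_A − M_B = -7.759 − (-2.914) = -4.845; smaller M is more luminous → Star A.
L ratio = 10^(0.4 |ΔM|) = 10^1.938 = 86.74

Star A is more luminous, by a factor of 86.7.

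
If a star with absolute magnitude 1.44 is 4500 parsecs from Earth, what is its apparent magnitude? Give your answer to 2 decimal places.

m ≈ 14.71

m = M + 5 log₁₀ d − 5 = 1.44 + 5·3.6532 − 5 = 14.706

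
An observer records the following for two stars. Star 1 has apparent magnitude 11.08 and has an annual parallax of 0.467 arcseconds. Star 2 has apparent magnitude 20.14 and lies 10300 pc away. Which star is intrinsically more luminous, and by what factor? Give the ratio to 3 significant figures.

Star 1: d = 1/p = 1/0.467″ = 2.141 pc
Star 1: M = m − 5 log₁₀ d + 5 = 11.08 − 5·0.3307 + 5 = 14.427
Star 2: M = m − 5 log₁₀ d + 5 = 20.14 − 5·4.0128 + 5 = 5.076
ΔM = M_1 − M_2 = 14.427 − (5.076) = 9.351; smaller M is more luminous → Star 2.
L ratio = 10^(0.4 |ΔM|) = 10^3.740 = 5499

Star 2 is more luminous, by a factor of 5500.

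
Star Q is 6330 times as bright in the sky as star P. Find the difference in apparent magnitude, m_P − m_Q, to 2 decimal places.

m_P − m_Q ≈ 9.50

Pogson: Δm = −2.5 log₁₀(ratio) = −2.5 log₁₀(6330) = −2.5 × 3.8014 = -9.504
Star Q is brighter so has the smaller magnitude: m_P − m_Q is positive.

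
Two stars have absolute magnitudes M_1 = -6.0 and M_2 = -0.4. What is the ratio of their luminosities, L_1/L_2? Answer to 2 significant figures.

L_1/L_2 ≈ 170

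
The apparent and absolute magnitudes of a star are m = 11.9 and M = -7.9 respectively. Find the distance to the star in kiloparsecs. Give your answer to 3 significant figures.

Distance modulus: m − M = 11.9 − (-7.9) = 19.800
m − M = 5 log₁₀ d − 5
log₁₀ d = (m − M)/5 + 1 = 4.9600
d = 10^4.9600 = 91200 pc
= 91.20 kpc

d ≈ 91.2 kpc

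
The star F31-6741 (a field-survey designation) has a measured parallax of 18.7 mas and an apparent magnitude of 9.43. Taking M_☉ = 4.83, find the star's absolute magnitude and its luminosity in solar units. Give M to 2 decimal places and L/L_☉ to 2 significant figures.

M ≈ 5.79; L/L_☉ ≈ 0.41

d = 1/p = 1000/18.7 mas = 53.48 pc
M = m − 5 log₁₀ d + 5 = 9.43 − 5·1.7282 + 5 = 5.789
M − M_☉ = 5.789 − 4.83 = 0.959
L/L_☉ = 10^(−0.4 × 0.959) = 0.4133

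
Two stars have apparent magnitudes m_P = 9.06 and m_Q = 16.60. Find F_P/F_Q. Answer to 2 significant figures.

F_P/F_Q ≈ 1000

Δm = 9.06 − (16.60) = -7.54
Flux ratio = 10^(−0.4 Δm) = 10^(−0.4 × -7.54) = 10^3.016 = 1038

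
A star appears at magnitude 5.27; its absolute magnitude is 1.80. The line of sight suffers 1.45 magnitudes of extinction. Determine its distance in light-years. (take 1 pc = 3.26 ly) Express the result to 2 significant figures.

d ≈ 83 ly

m − M = 5 log₁₀(d/10 pc) + A  ⇒  5.27 − (1.80) − 1.45 = 5 log₁₀(d/10)
2.020 = 5 log₁₀(d/10)
log₁₀ d = (m − M − A)/5 + 1 = 1.4040
d = 10^1.4040 = 25.35 pc
= 82.65 ly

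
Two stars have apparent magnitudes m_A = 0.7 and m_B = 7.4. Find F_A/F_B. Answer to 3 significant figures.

Δm = 0.7 − (7.4) = -6.7
Flux ratio = 10^(−0.4 Δm) = 10^(−0.4 × -6.7) = 10^2.680 = 478.6

F_A/F_B ≈ 479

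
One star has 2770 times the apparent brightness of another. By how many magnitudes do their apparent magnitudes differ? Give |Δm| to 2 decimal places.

Pogson: Δm = −2.5 log₁₀(ratio) = −2.5 log₁₀(2770) = −2.5 × 3.4425 = -8.606

|Δm| ≈ 8.61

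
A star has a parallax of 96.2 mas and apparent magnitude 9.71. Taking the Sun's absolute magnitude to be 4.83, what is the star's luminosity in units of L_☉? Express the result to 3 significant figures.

d = 1/p = 1000/96.2 mas = 10.40 pc
M = m − 5 log₁₀ d + 5 = 9.71 − 5·1.0168 + 5 = 9.626
M − M_☉ = 9.626 − 4.83 = 4.796
L/L_☉ = 10^(−0.4 × 4.796) = 0.01207

L/L_☉ ≈ 0.0121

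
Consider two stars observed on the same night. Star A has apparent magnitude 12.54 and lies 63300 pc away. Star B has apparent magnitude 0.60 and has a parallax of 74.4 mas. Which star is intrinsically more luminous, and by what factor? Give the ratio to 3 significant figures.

Star A: M = m − 5 log₁₀ d + 5 = 12.54 − 5·4.8014 + 5 = -6.467
Star B: p = 74.4 mas = 0.0744″ → d = 1/p = 13.44 pc
Star B: M = m − 5 log₁₀ d + 5 = 0.60 − 5·1.1284 + 5 = -0.042
ΔM = M_A − M_B = -6.467 − (-0.042) = -6.425; smaller M is more luminous → Star A.
L ratio = 10^(0.4 |ΔM|) = 10^2.570 = 371.5

Star A is more luminous, by a factor of 371.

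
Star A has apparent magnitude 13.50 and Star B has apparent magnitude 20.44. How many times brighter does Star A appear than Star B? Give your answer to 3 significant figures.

597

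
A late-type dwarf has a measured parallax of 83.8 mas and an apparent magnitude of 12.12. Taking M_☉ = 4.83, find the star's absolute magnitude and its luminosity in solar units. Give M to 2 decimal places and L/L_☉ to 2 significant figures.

d = 1/p = 1000/83.8 mas = 11.93 pc
M = m − 5 log₁₀ d + 5 = 12.12 − 5·1.0768 + 5 = 11.736
M − M_☉ = 11.736 − 4.83 = 6.906
L/L_☉ = 10^(−0.4 × 6.906) = 1.728×10^-3

M ≈ 11.74; L/L_☉ ≈ 1.7×10^-3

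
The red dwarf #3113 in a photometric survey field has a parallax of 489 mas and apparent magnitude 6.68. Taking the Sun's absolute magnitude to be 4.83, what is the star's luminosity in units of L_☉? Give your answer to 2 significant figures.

L/L_☉ ≈ 7.6×10^-3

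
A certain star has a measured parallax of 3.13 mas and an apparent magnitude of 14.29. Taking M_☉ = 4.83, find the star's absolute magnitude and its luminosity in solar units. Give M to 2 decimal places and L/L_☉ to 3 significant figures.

M ≈ 6.77; L/L_☉ ≈ 0.168

d = 1/p = 1000/3.13 mas = 319.5 pc
M = m − 5 log₁₀ d + 5 = 14.29 − 5·2.5045 + 5 = 6.768
M − M_☉ = 6.768 − 4.83 = 1.938
L/L_☉ = 10^(−0.4 × 1.938) = 0.1678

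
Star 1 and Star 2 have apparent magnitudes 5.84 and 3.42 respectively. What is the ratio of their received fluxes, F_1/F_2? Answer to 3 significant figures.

Magnitude difference = 2.42
Flux ratio = 10^(−0.4 Δm) = 10^(−0.4 × 2.42) = 10^-0.968 = 0.1076

F_1/F_2 ≈ 0.108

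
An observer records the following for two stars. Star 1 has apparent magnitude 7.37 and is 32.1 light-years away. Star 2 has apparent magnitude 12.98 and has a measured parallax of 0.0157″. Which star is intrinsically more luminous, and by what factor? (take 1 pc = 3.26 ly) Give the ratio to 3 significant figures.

Star 1: d = 32.1 ly / 3.26 = 9.847 pc
Star 1: M = m − 5 log₁₀ d + 5 = 7.37 − 5·0.9933 + 5 = 7.404
Star 2: d = 1/p = 1/0.0157″ = 63.69 pc
Star 2: M = m − 5 log₁₀ d + 5 = 12.98 − 5·1.8041 + 5 = 8.959
ΔM = M_1 − M_2 = 7.404 − (8.959) = -1.556; smaller M is more luminous → Star 1.
L ratio = 10^(0.4 |ΔM|) = 10^0.622 = 4.192

Star 1 is more luminous, by a factor of 4.19.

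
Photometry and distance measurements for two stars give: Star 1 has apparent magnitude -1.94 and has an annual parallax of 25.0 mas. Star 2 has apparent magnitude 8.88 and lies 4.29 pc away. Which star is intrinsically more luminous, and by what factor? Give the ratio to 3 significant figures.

Star 1: p = 25.0 mas = 0.0250″ → d = 1/p = 40.00 pc
Star 1: M = m − 5 log₁₀ d + 5 = -1.94 − 5·1.6021 + 5 = -4.950
Star 2: M = m − 5 log₁₀ d + 5 = 8.88 − 5·0.6325 + 5 = 10.718
ΔM = M_1 − M_2 = -4.950 − (10.718) = -15.668; smaller M is more luminous → Star 1.
L ratio = 10^(0.4 |ΔM|) = 10^6.267 = 1.850×10^6

Star 1 is more luminous, by a factor of 1.85×10^6.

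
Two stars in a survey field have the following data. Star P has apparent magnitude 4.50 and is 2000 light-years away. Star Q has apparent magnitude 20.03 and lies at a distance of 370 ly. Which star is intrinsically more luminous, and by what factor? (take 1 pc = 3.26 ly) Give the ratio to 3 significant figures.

Star P is more luminous, by a factor of 4.76×10^7.

Star P: d = 2000 ly / 3.26 = 613.5 pc
Star P: M = m − 5 log₁₀ d + 5 = 4.50 − 5·2.7878 + 5 = -4.439
Star Q: d = 370 ly / 3.26 = 113.5 pc
Star Q: M = m − 5 log₁₀ d + 5 = 20.03 − 5·2.0550 + 5 = 14.755
ΔM = M_P − M_Q = -4.439 − (14.755) = -19.194; smaller M is more luminous → Star P.
L ratio = 10^(0.4 |ΔM|) = 10^7.678 = 4.761×10^7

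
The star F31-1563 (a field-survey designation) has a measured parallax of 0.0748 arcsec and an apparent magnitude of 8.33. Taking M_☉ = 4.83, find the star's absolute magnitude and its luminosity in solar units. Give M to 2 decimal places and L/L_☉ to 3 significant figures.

M ≈ 7.70; L/L_☉ ≈ 0.0712

d = 1/p = 1/0.0748″ = 13.37 pc
M = m − 5 log₁₀ d + 5 = 8.33 − 5·1.1261 + 5 = 7.700
M − M_☉ = 7.700 − 4.83 = 2.870
L/L_☉ = 10^(−0.4 × 2.870) = 0.07115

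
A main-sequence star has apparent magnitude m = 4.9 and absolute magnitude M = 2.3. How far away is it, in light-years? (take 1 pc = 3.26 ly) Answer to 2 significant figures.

d ≈ 110 ly

μ = m − M = 2.600
m − M = 5 log₁₀ d − 5
log₁₀ d = (m − M)/5 + 1 = 1.5200
d = 10^1.5200 = 33.11 pc
= 107.9 ly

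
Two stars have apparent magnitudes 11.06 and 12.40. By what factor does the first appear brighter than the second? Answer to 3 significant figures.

3.44

Δm = 11.06 − (12.40) = -1.34
Flux ratio = 10^(−0.4 Δm) = 10^(−0.4 × -1.34) = 10^0.536 = 3.436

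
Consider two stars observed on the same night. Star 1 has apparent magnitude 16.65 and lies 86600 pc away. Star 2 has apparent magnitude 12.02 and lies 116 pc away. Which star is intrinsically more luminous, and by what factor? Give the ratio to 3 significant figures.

Star 1: M = m − 5 log₁₀ d + 5 = 16.65 − 5·4.9375 + 5 = -3.038
Star 2: M = m − 5 log₁₀ d + 5 = 12.02 − 5·2.0645 + 5 = 6.698
ΔM = M_1 − M_2 = -3.038 − (6.698) = -9.735; smaller M is more luminous → Star 1.
L ratio = 10^(0.4 |ΔM|) = 10^3.894 = 7836

Star 1 is more luminous, by a factor of 7840.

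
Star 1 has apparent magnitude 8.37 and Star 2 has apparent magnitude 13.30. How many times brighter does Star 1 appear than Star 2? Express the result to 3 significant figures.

Δm = 8.37 − (13.30) = -4.93
Flux ratio = 10^(−0.4 Δm) = 10^(−0.4 × -4.93) = 10^1.972 = 93.76

93.8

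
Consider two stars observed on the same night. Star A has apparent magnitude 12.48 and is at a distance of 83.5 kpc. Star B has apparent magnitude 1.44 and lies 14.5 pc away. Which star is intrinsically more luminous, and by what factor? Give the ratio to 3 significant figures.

Star A is more luminous, by a factor of 1270.

Star A: d = 83.5 kpc = 83500 pc
Star A: M = m − 5 log₁₀ d + 5 = 12.48 − 5·4.9217 + 5 = -7.128
Star B: M = m − 5 log₁₀ d + 5 = 1.44 − 5·1.1614 + 5 = 0.633
ΔM = M_A − M_B = -7.128 − (0.633) = -7.762; smaller M is more luminous → Star A.
L ratio = 10^(0.4 |ΔM|) = 10^3.105 = 1272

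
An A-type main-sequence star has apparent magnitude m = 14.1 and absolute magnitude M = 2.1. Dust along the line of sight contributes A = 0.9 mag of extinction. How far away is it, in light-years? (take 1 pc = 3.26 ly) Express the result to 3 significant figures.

m − M = 5 log₁₀(d/10 pc) + A  ⇒  14.1 − (2.1) − 0.9 = 5 log₁₀(d/10)
11.100 = 5 log₁₀(d/10)
log₁₀ d = (m − M − A)/5 + 1 = 3.2200
d = 10^3.2200 = 1660 pc
= 5410 ly

d ≈ 5410 ly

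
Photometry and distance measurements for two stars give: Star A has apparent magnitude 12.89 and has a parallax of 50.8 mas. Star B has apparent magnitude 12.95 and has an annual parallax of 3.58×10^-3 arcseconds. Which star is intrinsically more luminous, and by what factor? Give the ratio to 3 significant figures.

Star B is more luminous, by a factor of 191.

Star A: p = 50.8 mas = 0.0508″ → d = 1/p = 19.69 pc
Star A: M = m − 5 log₁₀ d + 5 = 12.89 − 5·1.2941 + 5 = 11.419
Star B: d = 1/p = 1/3.58×10^-3″ = 279.3 pc
Star B: M = m − 5 log₁₀ d + 5 = 12.95 − 5·2.4461 + 5 = 5.719
ΔM = M_A − M_B = 11.419 − (5.719) = 5.700; smaller M is more luminous → Star B.
L ratio = 10^(0.4 |ΔM|) = 10^2.280 = 190.5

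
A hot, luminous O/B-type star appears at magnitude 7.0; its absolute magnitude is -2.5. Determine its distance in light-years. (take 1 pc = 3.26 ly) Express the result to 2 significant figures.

d ≈ 2600 ly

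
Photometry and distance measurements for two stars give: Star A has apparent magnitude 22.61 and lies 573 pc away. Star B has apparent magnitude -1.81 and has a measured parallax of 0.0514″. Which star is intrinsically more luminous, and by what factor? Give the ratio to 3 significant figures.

Star B is more luminous, by a factor of 6.76×10^6.

Star A: M = m − 5 log₁₀ d + 5 = 22.61 − 5·2.7582 + 5 = 13.819
Star B: d = 1/p = 1/0.0514″ = 19.46 pc
Star B: M = m − 5 log₁₀ d + 5 = -1.81 − 5·1.2890 + 5 = -3.255
ΔM = M_A − M_B = 13.819 − (-3.255) = 17.074; smaller M is more luminous → Star B.
L ratio = 10^(0.4 |ΔM|) = 10^6.830 = 6.757×10^6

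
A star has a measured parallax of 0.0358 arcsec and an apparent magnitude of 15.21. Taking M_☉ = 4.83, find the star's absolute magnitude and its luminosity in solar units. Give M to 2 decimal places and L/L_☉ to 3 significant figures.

M ≈ 12.98; L/L_☉ ≈ 5.50×10^-4

d = 1/p = 1/0.0358″ = 27.93 pc
M = m − 5 log₁₀ d + 5 = 15.21 − 5·1.4461 + 5 = 12.979
M − M_☉ = 12.979 − 4.83 = 8.149
L/L_☉ = 10^(−0.4 × 8.149) = 5.498×10^-4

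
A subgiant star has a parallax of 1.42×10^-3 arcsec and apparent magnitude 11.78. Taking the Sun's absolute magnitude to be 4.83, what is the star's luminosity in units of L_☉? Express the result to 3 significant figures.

L/L_☉ ≈ 8.23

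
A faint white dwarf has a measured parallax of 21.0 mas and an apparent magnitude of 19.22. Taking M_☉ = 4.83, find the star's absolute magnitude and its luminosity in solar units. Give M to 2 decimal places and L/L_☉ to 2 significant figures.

d = 1/p = 1000/21.0 mas = 47.62 pc
M = m − 5 log₁₀ d + 5 = 19.22 − 5·1.6778 + 5 = 15.831
M − M_☉ = 15.831 − 4.83 = 11.001
L/L_☉ = 10^(−0.4 × 11.001) = 3.977×10^-5

M ≈ 15.83; L/L_☉ ≈ 4.0×10^-5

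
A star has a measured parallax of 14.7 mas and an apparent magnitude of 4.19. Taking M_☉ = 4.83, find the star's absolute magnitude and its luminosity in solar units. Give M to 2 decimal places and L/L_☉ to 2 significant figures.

d = 1/p = 1000/14.7 mas = 68.03 pc
M = m − 5 log₁₀ d + 5 = 4.19 − 5·1.8327 + 5 = 0.027
M − M_☉ = 0.027 − 4.83 = -4.803
L/L_☉ = 10^(−0.4 × -4.803) = 83.44

M ≈ 0.03; L/L_☉ ≈ 83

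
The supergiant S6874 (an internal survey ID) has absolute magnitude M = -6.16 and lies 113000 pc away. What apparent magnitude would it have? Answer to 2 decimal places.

m ≈ 14.11

m = M + 5 log₁₀ d − 5 = -6.16 + 5·5.0531 − 5 = 14.105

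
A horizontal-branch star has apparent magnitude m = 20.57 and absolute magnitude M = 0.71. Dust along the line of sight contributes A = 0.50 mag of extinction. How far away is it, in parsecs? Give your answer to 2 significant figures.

d ≈ 74000 pc

m − M = 5 log₁₀(d/10 pc) + A  ⇒  20.57 − (0.71) − 0.50 = 5 log₁₀(d/10)
19.360 = 5 log₁₀(d/10)
log₁₀ d = (m − M − A)/5 + 1 = 4.8720
d = 10^4.8720 = 74470 pc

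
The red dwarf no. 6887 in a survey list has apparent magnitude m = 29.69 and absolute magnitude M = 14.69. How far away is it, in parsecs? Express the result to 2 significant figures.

d ≈ 10000 pc

μ = m − M = 15.000
m − M = 5 log₁₀ d − 5
log₁₀ d = (m − M)/5 + 1 = 4.0000
d = 10^4.0000 = 10000 pc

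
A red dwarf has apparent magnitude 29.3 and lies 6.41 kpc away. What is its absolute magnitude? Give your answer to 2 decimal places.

d = 6.41 kpc = 6410 pc
5 log₁₀(d/10 pc) = 5 log₁₀(6410) − 5 = 14.034
M = m − 5 log₁₀(d/10) = 29.3 − 14.034 = 15.266

M ≈ 15.27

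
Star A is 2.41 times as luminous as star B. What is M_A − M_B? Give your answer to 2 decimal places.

Pogson: ΔM = −2.5 log₁₀(ratio) = −2.5 log₁₀(2.41) = −2.5 × 0.3820 = -0.955
Star A is brighter, so it has the smaller magnitude: the difference is negative.

M_A − M_B ≈ -0.96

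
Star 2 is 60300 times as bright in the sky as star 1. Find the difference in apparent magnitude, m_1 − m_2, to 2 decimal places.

m_1 − m_2 ≈ 11.95

Pogson: Δm = −2.5 log₁₀(ratio) = −2.5 log₁₀(60300) = −2.5 × 4.7803 = -11.951
Star 2 is brighter so has the smaller magnitude: m_1 − m_2 is positive.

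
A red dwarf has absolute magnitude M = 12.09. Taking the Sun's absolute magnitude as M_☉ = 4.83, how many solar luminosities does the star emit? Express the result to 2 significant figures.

L/L_☉ ≈ 1.2×10^-3

M − M_☉ = 12.09 − 4.83 = 7.260
L/L_☉ = 10^(−0.4 (M − M_☉)) = 10^-2.904 = 1.247×10^-3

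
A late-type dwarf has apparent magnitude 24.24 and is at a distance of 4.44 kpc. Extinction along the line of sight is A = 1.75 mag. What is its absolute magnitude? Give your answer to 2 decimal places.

M ≈ 9.25

d = 4.44 kpc = 4440 pc
5 log₁₀(d/10 pc) = 5 log₁₀(4440) − 5 = 13.237
M = m − 5 log₁₀(d/10) − A = 24.24 − 13.237 − 1.75 = 9.253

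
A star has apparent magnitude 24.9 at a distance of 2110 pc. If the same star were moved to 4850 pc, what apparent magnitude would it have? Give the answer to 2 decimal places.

m ≈ 26.71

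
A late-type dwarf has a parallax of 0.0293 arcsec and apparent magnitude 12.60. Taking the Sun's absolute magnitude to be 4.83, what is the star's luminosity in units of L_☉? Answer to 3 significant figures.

L/L_☉ ≈ 9.08×10^-3

d = 1/p = 1/0.0293″ = 34.13 pc
M = m − 5 log₁₀ d + 5 = 12.60 − 5·1.5331 + 5 = 9.934
M − M_☉ = 9.934 − 4.83 = 5.104
L/L_☉ = 10^(−0.4 × 5.104) = 9.084×10^-3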